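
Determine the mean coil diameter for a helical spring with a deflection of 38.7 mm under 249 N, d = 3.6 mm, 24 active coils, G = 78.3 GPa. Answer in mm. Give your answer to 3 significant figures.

Required rate k = F/δ = 249/38.7 = 6.4341 N/mm
D = (Gd⁴/(8N_a·k))^(1/3) = (78.3×10³·3.6⁴/(8·24·6.4341))^(1/3)
  = (10645.9)^(1/3) = 21.9985 mm

22.0 mm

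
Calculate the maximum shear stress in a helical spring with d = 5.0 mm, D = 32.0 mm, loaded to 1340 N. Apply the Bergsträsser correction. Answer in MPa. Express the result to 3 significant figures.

1070 MPa

Spring index C = D/d = 32.0/5.0 = 6.4000
K_B = (4C+2)/(4C−3) = 27.600/22.600 = 1.2212
τ₀ = 8FD/(πd³) = 8·1340·32.0/(π·5.0³) = 343040/392.7 = 873.54 MPa
τ_max = K·τ₀ = 1.2212 × 873.54 = 1066.8 MPa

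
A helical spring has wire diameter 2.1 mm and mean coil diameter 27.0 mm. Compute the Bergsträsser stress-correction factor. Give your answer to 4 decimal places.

1.1032

C = D/d = 27.0/2.1 = 12.8571
K_B = (4C+2)/(4C−3) = 53.429/48.429 = 1.1032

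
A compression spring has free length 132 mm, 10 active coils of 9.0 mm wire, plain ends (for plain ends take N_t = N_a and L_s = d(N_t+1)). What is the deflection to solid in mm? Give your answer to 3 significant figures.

33.0 mm

N_t = 10; L_s = 9.0·11 = 99 mm
δ_solid = L₀ − L_s = 132 − 99 = 33 mm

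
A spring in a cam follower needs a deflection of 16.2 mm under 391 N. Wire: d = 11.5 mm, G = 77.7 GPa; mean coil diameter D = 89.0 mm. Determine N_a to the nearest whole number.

10

Required rate k = F/δ = 391/16.2 = 24.136 N/mm
N_a = Gd⁴/(8D³k) = (77.7×10³ × 11.5⁴)/(8 × 89.0³ × 24.136)
    = 1.35898e+09 / 1.3612e+08 = 9.984 → 10 coils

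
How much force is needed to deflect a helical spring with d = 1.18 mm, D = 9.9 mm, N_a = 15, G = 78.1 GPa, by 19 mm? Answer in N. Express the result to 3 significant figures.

24.7 N

k = Gd⁴/(8D³N_a) = (78.1×10³)(1.18⁴)/(8·9.9³·15) = 1.3004 N/mm
F = k·δ = 1.3004 × 19 = 24.708 N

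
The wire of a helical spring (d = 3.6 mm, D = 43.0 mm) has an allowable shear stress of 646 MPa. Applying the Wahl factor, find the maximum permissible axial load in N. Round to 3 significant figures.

246 N

C = D/d = 43.0/3.6 = 11.9444
K_W = (4C−1)/(4C−4) + 0.615/C = 46.778/43.778 + 0.0515 = 1.1200
τ_max = K·8FD/(πd³) → F_max = τ_allow·πd³/(8DK)
F_max = 646·π·3.6³/(8·43.0·1.1200) = 94687/385.29 = 245.76 N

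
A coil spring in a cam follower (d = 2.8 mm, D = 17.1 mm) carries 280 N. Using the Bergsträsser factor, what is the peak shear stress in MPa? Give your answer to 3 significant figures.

685 MPa

Spring index C = D/d = 17.1/2.8 = 6.1071
K_B = (4C+2)/(4C−3) = 26.429/21.429 = 1.2333
τ₀ = 8FD/(πd³) = 8·280·17.1/(π·2.8³) = 38304/68.964 = 555.42 MPa
τ_max = K·τ₀ = 1.2333 × 555.42 = 685.02 MPa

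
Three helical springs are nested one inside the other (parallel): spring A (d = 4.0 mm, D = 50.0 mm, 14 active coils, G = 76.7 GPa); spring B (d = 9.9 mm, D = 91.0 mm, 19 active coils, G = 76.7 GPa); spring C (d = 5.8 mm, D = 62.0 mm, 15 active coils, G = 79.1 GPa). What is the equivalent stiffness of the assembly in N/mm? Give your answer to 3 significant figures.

k_A = Gd⁴/(8D³N_a) = (76.7×10³)(4.0⁴)/(8·50.0³·14) = 1.4025 N/mm
k_B = Gd⁴/(8D³N_a) = (76.7×10³)(9.9⁴)/(8·91.0³·19) = 6.4323 N/mm
k_C = Gd⁴/(8D³N_a) = (79.1×10³)(5.8⁴)/(8·62.0³·15) = 3.1299 N/mm
Parallel: k_eq = 1.4025 + 6.4323 + 3.1299 = 10.965 N/mm

11.0 N/mm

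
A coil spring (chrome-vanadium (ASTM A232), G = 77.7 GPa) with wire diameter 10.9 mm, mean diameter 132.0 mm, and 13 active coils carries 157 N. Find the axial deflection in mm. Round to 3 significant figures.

k = Gd⁴/(8D³N_a) = (77.7×10³)(10.9⁴)/(8·132.0³·13) = 4.5853 N/mm
δ = F/k = 157 / 4.5853 = 34.24 mm

34.2 mm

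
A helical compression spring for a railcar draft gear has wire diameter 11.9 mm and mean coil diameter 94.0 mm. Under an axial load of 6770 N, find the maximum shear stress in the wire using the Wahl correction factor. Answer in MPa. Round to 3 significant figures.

Spring index C = D/d = 94.0/11.9 = 7.8992
K_W = (4C−1)/(4C−4) + 0.615/C = 30.597/27.597 + 0.0779 = 1.1866
τ₀ = 8FD/(πd³) = 8·6770·94.0/(π·11.9³) = 5.09104e+06/5294.1 = 961.65 MPa
τ_max = K·τ₀ = 1.1866 × 961.65 = 1141.1 MPa

1140 MPa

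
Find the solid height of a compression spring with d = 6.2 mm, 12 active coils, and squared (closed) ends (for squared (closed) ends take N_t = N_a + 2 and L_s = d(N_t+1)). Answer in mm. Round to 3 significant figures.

squared (closed) ends: N_t = N_a + 2 = 12 + 2 = 14
L_s = d·(N_t+1) = 6.2 × 15 = 93 mm

93.0 mm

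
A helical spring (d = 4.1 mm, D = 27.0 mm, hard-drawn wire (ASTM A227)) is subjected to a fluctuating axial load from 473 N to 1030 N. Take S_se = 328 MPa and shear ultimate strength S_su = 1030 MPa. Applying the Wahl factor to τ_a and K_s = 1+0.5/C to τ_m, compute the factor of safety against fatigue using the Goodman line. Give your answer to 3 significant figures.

0.549

C = D/d = 27.0/4.1 = 6.5854; K_W = (4C−1)/(4C−4)+0.615/C = 1.2277; K_s = 1+0.5/C = 1.0759
F_a = (F_max−F_min)/2 = 278.5 N; F_m = (F_max+F_min)/2 = 751.5 N
τ_a = K_W·8F_aD/(πd³) = 1.2277 × 277.83 = 341.08 MPa
τ_m = K_s·8F_mD/(πd³) = 1.0759 × 749.69 = 806.61 MPa
Goodman: 1/n_f = τ_a/S_se + τ_m/S_su = 341.08/328 + 806.61/1030 = 1.03988 + 0.78312 = 1.823
n_f = 1/1.823 = 0.5485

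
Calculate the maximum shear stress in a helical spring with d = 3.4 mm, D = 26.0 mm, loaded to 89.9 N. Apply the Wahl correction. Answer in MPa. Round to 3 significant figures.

Spring index C = D/d = 26.0/3.4 = 7.6471
K_W = (4C−1)/(4C−4) + 0.615/C = 29.588/26.588 + 0.0804 = 1.1933
τ₀ = 8FD/(πd³) = 8·89.9·26.0/(π·3.4³) = 18699.2/123.48 = 151.44 MPa
τ_max = K·τ₀ = 1.1933 × 151.44 = 180.7 MPa

181 MPa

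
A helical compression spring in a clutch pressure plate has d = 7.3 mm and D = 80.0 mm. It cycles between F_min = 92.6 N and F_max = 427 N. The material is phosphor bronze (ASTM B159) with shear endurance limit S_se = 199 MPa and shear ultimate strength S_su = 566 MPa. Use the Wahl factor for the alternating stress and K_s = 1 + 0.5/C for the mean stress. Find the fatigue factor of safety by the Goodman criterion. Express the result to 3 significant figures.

C = D/d = 80.0/7.3 = 10.9589; K_W = (4C−1)/(4C−4)+0.615/C = 1.1314; K_s = 1+0.5/C = 1.0456
F_a = (F_max−F_min)/2 = 167.2 N; F_m = (F_max+F_min)/2 = 259.8 N
τ_a = K_W·8F_aD/(πd³) = 1.1314 × 87.558 = 99.066 MPa
τ_m = K_s·8F_mD/(πd³) = 1.0456 × 136.05 = 142.26 MPa
Goodman: 1/n_f = τ_a/S_se + τ_m/S_su = 99.066/199 + 142.26/566 = 0.49782 + 0.25134 = 0.74916
n_f = 1/0.74916 = 1.335

1.33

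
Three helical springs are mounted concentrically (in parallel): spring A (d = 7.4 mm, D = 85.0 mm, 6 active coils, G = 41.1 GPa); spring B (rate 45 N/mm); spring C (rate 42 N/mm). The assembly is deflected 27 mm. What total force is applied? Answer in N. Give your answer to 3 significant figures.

2460 N

k_A = Gd⁴/(8D³N_a) = (41.1×10³)(7.4⁴)/(8·85.0³·6) = 4.1809 N/mm
Parallel: k_eq = 4.1809 + 45 + 42 = 91.181 N/mm
F = k_eq·δ = 91.181·27 = 2461.9 N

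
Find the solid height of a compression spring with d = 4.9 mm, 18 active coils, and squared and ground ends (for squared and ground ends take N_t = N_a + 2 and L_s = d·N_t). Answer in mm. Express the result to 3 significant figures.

98.0 mm

squared and ground ends: N_t = N_a + 2 = 18 + 2 = 20
L_s = d·N_t = 4.9 × 20 = 98 mm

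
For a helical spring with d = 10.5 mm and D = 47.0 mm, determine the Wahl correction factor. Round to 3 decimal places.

1.353

C = D/d = 47.0/10.5 = 4.4762
K_W = (4C−1)/(4C−4) + 0.615/C = 16.905/13.905 + 0.1374 = 1.3531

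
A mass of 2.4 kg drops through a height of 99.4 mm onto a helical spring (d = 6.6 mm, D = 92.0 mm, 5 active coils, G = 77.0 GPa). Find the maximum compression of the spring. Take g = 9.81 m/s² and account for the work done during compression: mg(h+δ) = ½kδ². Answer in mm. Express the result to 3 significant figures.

37.0 mm

k = Gd⁴/(8D³N_a) = (77.0×10³)(6.6⁴)/(8·92.0³·5) = 4.6908 N/mm
W = mg = 2.4 × 9.81 = 23.544 N
½kδ² − Wδ − Wh = 0 → δ = (W + √(W² + 2kWh))/k
δ = (23.544 + √(554.32 + 21955.3))/4.6908 = (23.544 + 150.03)/4.6908 = 37.004 mm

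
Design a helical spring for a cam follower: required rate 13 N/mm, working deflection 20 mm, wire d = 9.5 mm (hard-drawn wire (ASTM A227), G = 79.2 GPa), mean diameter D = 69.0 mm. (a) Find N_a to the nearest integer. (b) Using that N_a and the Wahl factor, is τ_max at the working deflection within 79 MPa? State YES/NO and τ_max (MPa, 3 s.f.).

N_a = Gd⁴/(8D³k) = (79.2×10³)(9.5⁴)/(8·69.0³·13) = 18.88 → N_a = 19
Actual rate k = Gd⁴/(8D³·19) = 12.919 N/mm
Working load F = kδ = 12.919·20 = 258.38 N
C = 69.0/9.5 = 7.2632; K_W = (4C−1)/(4C−4)+0.615/C = 1.2044
τ_max = K_W·8FD/(πd³) = 1.2044·52.951 = 63.776 MPa
τ_max ≤ 79 MPa → acceptable

(a) 19 coils; (b) YES, τ_max = 63.8 MPa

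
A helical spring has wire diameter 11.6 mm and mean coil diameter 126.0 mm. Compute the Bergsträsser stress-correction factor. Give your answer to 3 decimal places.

1.124

C = D/d = 126.0/11.6 = 10.8621
K_B = (4C+2)/(4C−3) = 45.448/40.448 = 1.1236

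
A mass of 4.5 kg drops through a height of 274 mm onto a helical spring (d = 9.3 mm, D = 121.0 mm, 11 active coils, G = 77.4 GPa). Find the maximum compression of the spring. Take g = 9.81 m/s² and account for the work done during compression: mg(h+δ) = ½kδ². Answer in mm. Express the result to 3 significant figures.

93.5 mm

k = Gd⁴/(8D³N_a) = (77.4×10³)(9.3⁴)/(8·121.0³·11) = 3.7139 N/mm
W = mg = 4.5 × 9.81 = 44.145 N
½kδ² − Wδ − Wh = 0 → δ = (W + √(W² + 2kWh))/k
δ = (44.145 + √(1948.8 + 89845.4))/3.7139 = (44.145 + 302.98)/3.7139 = 93.464 mm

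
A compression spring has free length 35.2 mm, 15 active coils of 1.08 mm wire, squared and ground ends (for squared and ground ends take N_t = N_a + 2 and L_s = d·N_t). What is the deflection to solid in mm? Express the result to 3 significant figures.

16.8 mm

N_t = 17; L_s = 1.08·17 = 18.36 mm
δ_solid = L₀ − L_s = 35.2 − 18.36 = 16.84 mm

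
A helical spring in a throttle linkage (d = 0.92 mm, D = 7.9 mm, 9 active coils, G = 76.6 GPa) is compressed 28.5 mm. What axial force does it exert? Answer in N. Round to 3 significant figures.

k = Gd⁴/(8D³N_a) = (76.6×10³)(0.92⁴)/(8·7.9³·9) = 1.5458 N/mm
F = k·δ = 1.5458 × 28.5 = 44.057 N

44.1 N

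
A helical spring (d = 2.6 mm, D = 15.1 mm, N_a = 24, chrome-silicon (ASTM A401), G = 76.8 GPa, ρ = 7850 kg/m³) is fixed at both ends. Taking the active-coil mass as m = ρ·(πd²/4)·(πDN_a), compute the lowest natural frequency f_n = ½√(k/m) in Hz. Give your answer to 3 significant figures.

167 Hz

k = Gd⁴/(8D³N_a) = (76.8×10³)(2.6⁴)/(8·15.1³·24) = 5.3091 N/mm = 5309.1 N/m
Wire length L = πDN_a = π·15.1·24 = 1138.5 mm
m = ρ·(πd²/4)·L = 7850 × 5.3093×10⁻⁶ m² × 1.1385 m = 0.047451 kg
f_n = ½√(k/m) = 0.5·√(5309.1/0.047451) = 0.5·√(1.1189e+05) = 167.25 Hz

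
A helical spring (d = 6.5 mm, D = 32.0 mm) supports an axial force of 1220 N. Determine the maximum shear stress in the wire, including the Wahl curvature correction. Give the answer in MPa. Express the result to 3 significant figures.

Spring index C = D/d = 32.0/6.5 = 4.9231
K_W = (4C−1)/(4C−4) + 0.615/C = 18.692/15.692 + 0.1249 = 1.3161
τ₀ = 8FD/(πd³) = 8·1220·32.0/(π·6.5³) = 312320/862.76 = 362 MPa
τ_max = K·τ₀ = 1.3161 × 362 = 476.43 MPa

476 MPa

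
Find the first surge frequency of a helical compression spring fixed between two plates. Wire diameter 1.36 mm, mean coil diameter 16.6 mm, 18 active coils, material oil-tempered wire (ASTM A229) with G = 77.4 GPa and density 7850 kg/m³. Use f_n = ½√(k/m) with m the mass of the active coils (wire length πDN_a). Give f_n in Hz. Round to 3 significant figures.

96.9 Hz

k = Gd⁴/(8D³N_a) = (77.4×10³)(1.36⁴)/(8·16.6³·18) = 0.40198 N/mm = 401.98 N/m
Wire length L = πDN_a = π·16.6·18 = 938.71 mm
m = ρ·(πd²/4)·L = 7850 × 1.4527×10⁻⁶ m² × 0.93871 m = 0.010705 kg
f_n = ½√(k/m) = 0.5·√(401.98/0.010705) = 0.5·√(37553) = 96.893 Hz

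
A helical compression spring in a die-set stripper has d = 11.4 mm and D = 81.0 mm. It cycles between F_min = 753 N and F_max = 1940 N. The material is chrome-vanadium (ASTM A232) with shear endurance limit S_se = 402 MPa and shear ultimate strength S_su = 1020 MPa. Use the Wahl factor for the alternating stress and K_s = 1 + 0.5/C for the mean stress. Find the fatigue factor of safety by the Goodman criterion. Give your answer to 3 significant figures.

C = D/d = 81.0/11.4 = 7.1053; K_W = (4C−1)/(4C−4)+0.615/C = 1.2094; K_s = 1+0.5/C = 1.0704
F_a = (F_max−F_min)/2 = 593.5 N; F_m = (F_max+F_min)/2 = 1346.5 N
τ_a = K_W·8F_aD/(πd³) = 1.2094 × 82.629 = 99.931 MPa
τ_m = K_s·8F_mD/(πd³) = 1.0704 × 187.46 = 200.66 MPa
Goodman: 1/n_f = τ_a/S_se + τ_m/S_su = 99.931/402 + 200.66/1020 = 0.24859 + 0.19672 = 0.44531
n_f = 1/0.44531 = 2.246

2.25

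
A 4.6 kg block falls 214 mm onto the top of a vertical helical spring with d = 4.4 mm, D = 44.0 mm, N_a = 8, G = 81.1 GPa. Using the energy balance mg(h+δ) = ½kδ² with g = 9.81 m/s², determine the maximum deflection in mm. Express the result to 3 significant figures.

k = Gd⁴/(8D³N_a) = (81.1×10³)(4.4⁴)/(8·44.0³·8) = 5.5756 N/mm
W = mg = 4.6 × 9.81 = 45.126 N
½kδ² − Wδ − Wh = 0 → δ = (W + √(W² + 2kWh))/k
δ = (45.126 + √(2036.4 + 107687))/5.5756 = (45.126 + 331.25)/5.5756 = 67.503 mm

67.5 mm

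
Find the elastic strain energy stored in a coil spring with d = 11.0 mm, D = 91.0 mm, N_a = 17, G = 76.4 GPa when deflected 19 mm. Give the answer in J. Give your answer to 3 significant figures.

1.97 J

k = Gd⁴/(8D³N_a) = (76.4×10³)(11.0⁴)/(8·91.0³·17) = 10.914 N/mm
U = ½kδ² = 0.5 × 10.914 × 19² = 1970.1 N·mm = 1.9701 J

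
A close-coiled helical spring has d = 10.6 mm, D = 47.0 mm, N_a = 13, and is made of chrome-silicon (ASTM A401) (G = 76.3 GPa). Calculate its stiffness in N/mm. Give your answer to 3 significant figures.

k = Gd⁴/(8D³N_a) = (76.3×10³ × 10.6⁴) / (8 × 47.0³ × 13)
  = 9.6327e+08 / 1.07976e+07 = 89.212 N/mm

89.2 N/mm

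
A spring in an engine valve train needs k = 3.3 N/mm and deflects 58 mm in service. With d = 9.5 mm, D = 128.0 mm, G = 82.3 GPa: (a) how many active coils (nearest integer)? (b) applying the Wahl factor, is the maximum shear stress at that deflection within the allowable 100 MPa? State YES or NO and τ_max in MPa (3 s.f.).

(a) 12 coils; (b) YES, τ_max = 81.2 MPa

N_a = Gd⁴/(8D³k) = (82.3×10³)(9.5⁴)/(8·128.0³·3.3) = 12.11 → N_a = 12
Actual rate k = Gd⁴/(8D³·12) = 3.3296 N/mm
Working load F = kδ = 3.3296·58 = 193.12 N
C = 128.0/9.5 = 13.4737; K_W = (4C−1)/(4C−4)+0.615/C = 1.1058
τ_max = K_W·8FD/(πd³) = 1.1058·73.418 = 81.183 MPa
τ_max ≤ 100 MPa → acceptable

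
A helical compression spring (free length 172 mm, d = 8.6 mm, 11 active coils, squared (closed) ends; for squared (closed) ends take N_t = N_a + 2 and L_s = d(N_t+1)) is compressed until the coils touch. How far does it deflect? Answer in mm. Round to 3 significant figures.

51.6 mm

N_t = 13; L_s = 8.6·14 = 120.4 mm
δ_solid = L₀ − L_s = 172 − 120.4 = 51.6 mm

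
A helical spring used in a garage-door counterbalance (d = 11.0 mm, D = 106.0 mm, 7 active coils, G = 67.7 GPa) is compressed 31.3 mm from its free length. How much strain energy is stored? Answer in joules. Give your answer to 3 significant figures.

k = Gd⁴/(8D³N_a) = (67.7×10³)(11.0⁴)/(8·106.0³·7) = 14.861 N/mm
U = ½kδ² = 0.5 × 14.861 × 31.3² = 7279.7 N·mm = 7.2797 J

7.28 J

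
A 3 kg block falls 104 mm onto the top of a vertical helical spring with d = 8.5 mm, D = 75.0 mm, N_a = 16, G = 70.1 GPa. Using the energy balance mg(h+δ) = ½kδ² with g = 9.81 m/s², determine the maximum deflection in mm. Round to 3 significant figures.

34.7 mm

k = Gd⁴/(8D³N_a) = (70.1×10³)(8.5⁴)/(8·75.0³·16) = 6.7764 N/mm
W = mg = 3 × 9.81 = 29.43 N
½kδ² − Wδ − Wh = 0 → δ = (W + √(W² + 2kWh))/k
δ = (29.43 + √(866.12 + 41481.4))/6.7764 = (29.43 + 205.79)/6.7764 = 34.711 mm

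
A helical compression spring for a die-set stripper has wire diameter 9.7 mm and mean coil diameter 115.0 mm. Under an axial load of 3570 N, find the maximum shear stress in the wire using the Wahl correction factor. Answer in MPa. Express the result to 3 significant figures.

Spring index C = D/d = 115.0/9.7 = 11.8557
K_W = (4C−1)/(4C−4) + 0.615/C = 46.423/43.423 + 0.0519 = 1.1210
τ₀ = 8FD/(πd³) = 8·3570·115.0/(π·9.7³) = 3.2844e+06/2867.2 = 1145.5 MPa
τ_max = K·τ₀ = 1.1210 × 1145.5 = 1284.1 MPa

1280 MPa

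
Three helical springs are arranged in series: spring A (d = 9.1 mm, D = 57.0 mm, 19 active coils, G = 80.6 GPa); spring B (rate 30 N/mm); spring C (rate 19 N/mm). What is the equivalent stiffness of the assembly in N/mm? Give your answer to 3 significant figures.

k_A = Gd⁴/(8D³N_a) = (80.6×10³)(9.1⁴)/(8·57.0³·19) = 19.635 N/mm
Series: 1/k_eq = 1/19.635 + 1/30 + 1/19 = 0.13689; k_eq = 7.3049 N/mm

7.30 N/mm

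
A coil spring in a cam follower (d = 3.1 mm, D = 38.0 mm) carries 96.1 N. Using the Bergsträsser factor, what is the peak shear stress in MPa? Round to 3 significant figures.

Spring index C = D/d = 38.0/3.1 = 12.2581
K_B = (4C+2)/(4C−3) = 51.032/46.032 = 1.1086
τ₀ = 8FD/(πd³) = 8·96.1·38.0/(π·3.1³) = 29214.4/93.591 = 312.15 MPa
τ_max = K·τ₀ = 1.1086 × 312.15 = 346.05 MPa

346 MPa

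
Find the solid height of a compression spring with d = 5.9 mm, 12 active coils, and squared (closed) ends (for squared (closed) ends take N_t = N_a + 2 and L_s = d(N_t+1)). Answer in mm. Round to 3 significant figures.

88.5 mm

squared (closed) ends: N_t = N_a + 2 = 12 + 2 = 14
L_s = d·(N_t+1) = 5.9 × 15 = 88.5 mm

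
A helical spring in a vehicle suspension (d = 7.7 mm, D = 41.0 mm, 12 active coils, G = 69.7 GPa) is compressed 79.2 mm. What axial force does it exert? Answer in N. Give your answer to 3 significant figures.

k = Gd⁴/(8D³N_a) = (69.7×10³)(7.7⁴)/(8·41.0³·12) = 37.032 N/mm
F = k·δ = 37.032 × 79.2 = 2932.9 N

2930 N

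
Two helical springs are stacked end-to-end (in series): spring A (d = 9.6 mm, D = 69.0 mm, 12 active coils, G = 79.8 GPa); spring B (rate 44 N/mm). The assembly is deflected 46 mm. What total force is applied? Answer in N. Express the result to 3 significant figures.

664 N

k_A = Gd⁴/(8D³N_a) = (79.8×10³)(9.6⁴)/(8·69.0³·12) = 21.492 N/mm
Series: 1/k_eq = 1/21.492 + 1/44 = 0.069257; k_eq = 14.439 N/mm
F = k_eq·δ = 14.439·46 = 664.19 N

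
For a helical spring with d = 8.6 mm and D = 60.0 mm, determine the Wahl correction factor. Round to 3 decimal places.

1.214

C = D/d = 60.0/8.6 = 6.9767
K_W = (4C−1)/(4C−4) + 0.615/C = 26.907/23.907 + 0.0882 = 1.2136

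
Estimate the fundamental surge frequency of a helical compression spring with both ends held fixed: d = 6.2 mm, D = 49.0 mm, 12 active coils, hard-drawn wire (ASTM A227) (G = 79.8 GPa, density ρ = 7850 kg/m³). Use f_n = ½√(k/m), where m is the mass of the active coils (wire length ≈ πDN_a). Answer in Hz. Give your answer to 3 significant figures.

k = Gd⁴/(8D³N_a) = (79.8×10³)(6.2⁴)/(8·49.0³·12) = 10.44 N/mm = 10440 N/m
Wire length L = πDN_a = π·49.0·12 = 1847.3 mm
m = ρ·(πd²/4)·L = 7850 × 30.191×10⁻⁶ m² × 1.8473 m = 0.43779 kg
f_n = ½√(k/m) = 0.5·√(10440/0.43779) = 0.5·√(23847) = 77.213 Hz

77.2 Hz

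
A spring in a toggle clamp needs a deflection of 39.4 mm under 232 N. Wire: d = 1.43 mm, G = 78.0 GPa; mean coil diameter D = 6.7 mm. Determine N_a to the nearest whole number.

23

Required rate k = F/δ = 232/39.4 = 5.8883 N/mm
N_a = Gd⁴/(8D³k) = (78.0×10³ × 1.43⁴)/(8 × 6.7³ × 5.8883)
    = 326166 / 14167.9 = 23.02 → 23 coils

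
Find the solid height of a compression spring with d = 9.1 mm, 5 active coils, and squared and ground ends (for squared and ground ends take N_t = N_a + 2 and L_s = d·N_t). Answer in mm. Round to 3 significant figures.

squared and ground ends: N_t = N_a + 2 = 5 + 2 = 7
L_s = d·N_t = 9.1 × 7 = 63.7 mm

63.7 mm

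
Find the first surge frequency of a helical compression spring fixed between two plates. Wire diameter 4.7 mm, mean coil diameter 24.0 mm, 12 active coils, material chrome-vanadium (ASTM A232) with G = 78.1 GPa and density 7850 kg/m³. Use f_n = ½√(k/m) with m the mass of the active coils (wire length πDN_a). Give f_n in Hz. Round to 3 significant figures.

241 Hz

k = Gd⁴/(8D³N_a) = (78.1×10³)(4.7⁴)/(8·24.0³·12) = 28.717 N/mm = 28717 N/m
Wire length L = πDN_a = π·24.0·12 = 904.78 mm
m = ρ·(πd²/4)·L = 7850 × 17.349×10⁻⁶ m² × 0.90478 m = 0.12322 kg
f_n = ½√(k/m) = 0.5·√(28717/0.12322) = 0.5·√(2.3305e+05) = 241.37 Hz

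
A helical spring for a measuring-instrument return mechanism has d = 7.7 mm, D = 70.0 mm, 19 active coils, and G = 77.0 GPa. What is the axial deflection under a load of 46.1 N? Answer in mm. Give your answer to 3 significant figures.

k = Gd⁴/(8D³N_a) = (77.0×10³)(7.7⁴)/(8·70.0³·19) = 5.1918 N/mm
δ = F/k = 46.1 / 5.1918 = 8.8794 mm

8.88 mm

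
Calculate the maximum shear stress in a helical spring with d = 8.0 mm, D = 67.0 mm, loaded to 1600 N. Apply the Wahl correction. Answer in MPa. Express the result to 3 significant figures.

627 MPa

Spring index C = D/d = 67.0/8.0 = 8.3750
K_W = (4C−1)/(4C−4) + 0.615/C = 32.500/29.500 + 0.0734 = 1.1751
τ₀ = 8FD/(πd³) = 8·1600·67.0/(π·8.0³) = 857600/1608.5 = 533.17 MPa
τ_max = K·τ₀ = 1.1751 × 533.17 = 626.54 MPa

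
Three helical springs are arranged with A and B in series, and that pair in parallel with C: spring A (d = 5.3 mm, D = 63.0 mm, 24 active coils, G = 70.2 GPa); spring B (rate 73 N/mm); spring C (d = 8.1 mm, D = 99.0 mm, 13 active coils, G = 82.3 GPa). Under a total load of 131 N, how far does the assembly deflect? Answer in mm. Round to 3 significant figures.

28.2 mm

k_A = Gd⁴/(8D³N_a) = (70.2×10³)(5.3⁴)/(8·63.0³·24) = 1.1538 N/mm
k_C = Gd⁴/(8D³N_a) = (82.3×10³)(8.1⁴)/(8·99.0³·13) = 3.5108 N/mm
Springs A,B series: k_AB = 1/(1/1.1538+1/73) = 1.1358 N/mm; parallel with C: k_eq = 1.1358+3.5108 = 4.6466 N/mm
δ = F/k_eq = 131/4.6466 = 28.193 mm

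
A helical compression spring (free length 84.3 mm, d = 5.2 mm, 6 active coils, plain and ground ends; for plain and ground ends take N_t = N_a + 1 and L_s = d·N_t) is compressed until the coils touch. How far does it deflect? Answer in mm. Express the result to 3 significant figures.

47.9 mm

N_t = 7; L_s = 5.2·7 = 36.4 mm
δ_solid = L₀ − L_s = 84.3 − 36.4 = 47.9 mm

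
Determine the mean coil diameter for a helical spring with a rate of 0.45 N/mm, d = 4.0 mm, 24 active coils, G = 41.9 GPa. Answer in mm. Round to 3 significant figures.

49.9 mm

D = (Gd⁴/(8N_a·k))^(1/3) = (41.9×10³·4.0⁴/(8·24·0.45))^(1/3)
  = (124148)^(1/3) = 49.8862 mm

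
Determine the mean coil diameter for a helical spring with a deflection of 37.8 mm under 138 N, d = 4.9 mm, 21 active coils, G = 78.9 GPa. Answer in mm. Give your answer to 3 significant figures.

Required rate k = F/δ = 138/37.8 = 3.6508 N/mm
D = (Gd⁴/(8N_a·k))^(1/3) = (78.9×10³·4.9⁴/(8·21·3.6508))^(1/3)
  = (74159.2)^(1/3) = 42.0134 mm

42.0 mm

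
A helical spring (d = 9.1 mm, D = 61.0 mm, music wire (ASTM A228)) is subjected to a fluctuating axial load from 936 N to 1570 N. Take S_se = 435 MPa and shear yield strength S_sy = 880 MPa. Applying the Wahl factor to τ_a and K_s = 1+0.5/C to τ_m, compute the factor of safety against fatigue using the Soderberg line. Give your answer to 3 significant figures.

C = D/d = 61.0/9.1 = 6.7033; K_W = (4C−1)/(4C−4)+0.615/C = 1.2232; K_s = 1+0.5/C = 1.0746
F_a = (F_max−F_min)/2 = 317 N; F_m = (F_max+F_min)/2 = 1253 N
τ_a = K_W·8F_aD/(πd³) = 1.2232 × 65.344 = 79.932 MPa
τ_m = K_s·8F_mD/(πd³) = 1.0746 × 258.28 = 277.55 MPa
Soderberg: 1/n_f = τ_a/S_se + τ_m/S_sy = 79.932/435 + 277.55/880 = 0.18375 + 0.31540 = 0.49915
n_f = 1/0.49915 = 2.003

2.00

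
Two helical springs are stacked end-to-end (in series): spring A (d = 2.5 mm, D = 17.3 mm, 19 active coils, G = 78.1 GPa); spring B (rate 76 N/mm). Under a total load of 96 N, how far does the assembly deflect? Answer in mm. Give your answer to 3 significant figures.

k_A = Gd⁴/(8D³N_a) = (78.1×10³)(2.5⁴)/(8·17.3³·19) = 3.8764 N/mm
Series: 1/k_eq = 1/3.8764 + 1/76 = 0.27113; k_eq = 3.6883 N/mm
δ = F/k_eq = 96/3.6883 = 26.028 mm

26.0 mm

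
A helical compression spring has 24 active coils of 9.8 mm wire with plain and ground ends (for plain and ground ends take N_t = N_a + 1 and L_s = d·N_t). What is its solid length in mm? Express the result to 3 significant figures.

245 mm

plain and ground ends: N_t = N_a + 1 = 24 + 1 = 25
L_s = d·N_t = 9.8 × 25 = 245 mm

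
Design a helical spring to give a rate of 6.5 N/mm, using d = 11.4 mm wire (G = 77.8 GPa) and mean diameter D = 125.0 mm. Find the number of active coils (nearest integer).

13

N_a = Gd⁴/(8D³k) = (77.8×10³ × 11.4⁴)/(8 × 125.0³ × 6.5)
    = 1.31401e+09 / 1.01562e+08 = 12.94 → 13 coils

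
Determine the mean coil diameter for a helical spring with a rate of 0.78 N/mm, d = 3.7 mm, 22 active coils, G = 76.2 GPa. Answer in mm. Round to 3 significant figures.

D = (Gd⁴/(8N_a·k))^(1/3) = (76.2×10³·3.7⁴/(8·22·0.78))^(1/3)
  = (104029)^(1/3) = 47.0311 mm

47.0 mm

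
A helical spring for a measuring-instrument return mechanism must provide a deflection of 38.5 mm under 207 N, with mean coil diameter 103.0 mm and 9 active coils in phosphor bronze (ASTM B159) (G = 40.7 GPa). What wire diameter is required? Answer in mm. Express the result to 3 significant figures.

10.1 mm

Required rate k = F/δ = 207/38.5 = 5.3766 N/mm
d = (8D³N_a·k / G)^(1/4) = (8·103.0³·9·5.3766 / (40.7×10³))^0.25
  = (10393)^0.25 = 10.0969 mm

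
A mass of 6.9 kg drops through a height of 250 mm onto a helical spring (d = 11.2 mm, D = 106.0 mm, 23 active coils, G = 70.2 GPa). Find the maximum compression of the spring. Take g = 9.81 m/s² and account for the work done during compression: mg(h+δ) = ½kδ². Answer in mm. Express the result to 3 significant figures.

96.5 mm

k = Gd⁴/(8D³N_a) = (70.2×10³)(11.2⁴)/(8·106.0³·23) = 5.0405 N/mm
W = mg = 6.9 × 9.81 = 67.689 N
½kδ² − Wδ − Wh = 0 → δ = (W + √(W² + 2kWh))/k
δ = (67.689 + √(4581.8 + 170593))/5.0405 = (67.689 + 418.54)/5.0405 = 96.464 mm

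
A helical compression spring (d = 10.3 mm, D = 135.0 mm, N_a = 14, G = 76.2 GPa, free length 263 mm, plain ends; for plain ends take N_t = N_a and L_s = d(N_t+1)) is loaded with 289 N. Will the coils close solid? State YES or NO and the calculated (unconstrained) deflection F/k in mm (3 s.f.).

k = Gd⁴/(8D³N_a) = (76.2×10³)(10.3⁴)/(8·135.0³·14) = 3.1123 N/mm
N_t = 14; L_s = 10.3·15 = 154.5 mm; δ_solid = L₀ − L_s = 263 − 154.5 = 108.5 mm
δ = F/k = 289/3.1123 = 92.857 mm
δ < δ_solid → spring does not go solid

NO, δ = 92.9 mm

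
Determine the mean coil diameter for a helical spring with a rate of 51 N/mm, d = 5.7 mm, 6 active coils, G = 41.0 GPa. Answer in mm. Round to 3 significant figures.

26.1 mm

D = (Gd⁴/(8N_a·k))^(1/3) = (41.0×10³·5.7⁴/(8·6·51))^(1/3)
  = (17679.6)^(1/3) = 26.0510 mm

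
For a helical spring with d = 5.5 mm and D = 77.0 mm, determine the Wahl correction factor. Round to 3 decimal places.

C = D/d = 77.0/5.5 = 14.0000
K_W = (4C−1)/(4C−4) + 0.615/C = 55.000/52.000 + 0.0439 = 1.1016

1.102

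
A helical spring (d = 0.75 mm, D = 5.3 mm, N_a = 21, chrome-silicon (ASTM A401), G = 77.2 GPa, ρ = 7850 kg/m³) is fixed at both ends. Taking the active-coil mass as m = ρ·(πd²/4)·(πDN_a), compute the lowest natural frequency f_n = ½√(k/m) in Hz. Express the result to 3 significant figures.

449 Hz

k = Gd⁴/(8D³N_a) = (77.2×10³)(0.75⁴)/(8·5.3³·21) = 0.97662 N/mm = 976.62 N/m
Wire length L = πDN_a = π·5.3·21 = 349.66 mm
m = ρ·(πd²/4)·L = 7850 × 0.44179×10⁻⁶ m² × 0.34966 m = 0.0012126 kg
f_n = ½√(k/m) = 0.5·√(976.62/0.0012126) = 0.5·√(8.0538e+05) = 448.71 Hz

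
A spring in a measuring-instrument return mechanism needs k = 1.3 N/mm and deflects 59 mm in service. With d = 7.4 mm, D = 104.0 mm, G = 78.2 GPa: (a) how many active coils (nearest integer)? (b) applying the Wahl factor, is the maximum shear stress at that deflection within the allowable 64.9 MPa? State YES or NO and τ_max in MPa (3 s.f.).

(a) 20 coils; (b) YES, τ_max = 55.3 MPa

N_a = Gd⁴/(8D³k) = (78.2×10³)(7.4⁴)/(8·104.0³·1.3) = 20.04 → N_a = 20
Actual rate k = Gd⁴/(8D³·20) = 1.3029 N/mm
Working load F = kδ = 1.3029·59 = 76.872 N
C = 104.0/7.4 = 14.0541; K_W = (4C−1)/(4C−4)+0.615/C = 1.1012
τ_max = K_W·8FD/(πd³) = 1.1012·50.239 = 55.324 MPa
τ_max ≤ 64.9 MPa → acceptable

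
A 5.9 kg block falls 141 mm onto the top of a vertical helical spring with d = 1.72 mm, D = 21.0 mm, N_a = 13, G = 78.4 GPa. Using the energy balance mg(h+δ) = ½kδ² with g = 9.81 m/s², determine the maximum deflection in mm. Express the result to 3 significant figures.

253 mm

k = Gd⁴/(8D³N_a) = (78.4×10³)(1.72⁴)/(8·21.0³·13) = 0.71242 N/mm
W = mg = 5.9 × 9.81 = 57.879 N
½kδ² − Wδ − Wh = 0 → δ = (W + √(W² + 2kWh))/k
δ = (57.879 + √(3350 + 11628.1))/0.71242 = (57.879 + 122.38)/0.71242 = 253.03 mm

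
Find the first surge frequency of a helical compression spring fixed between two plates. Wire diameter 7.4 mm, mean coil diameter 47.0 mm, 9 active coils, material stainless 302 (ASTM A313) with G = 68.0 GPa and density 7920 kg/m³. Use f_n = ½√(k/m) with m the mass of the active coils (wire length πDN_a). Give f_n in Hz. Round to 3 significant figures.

123 Hz

k = Gd⁴/(8D³N_a) = (68.0×10³)(7.4⁴)/(8·47.0³·9) = 27.278 N/mm = 27278 N/m
Wire length L = πDN_a = π·47.0·9 = 1328.9 mm
m = ρ·(πd²/4)·L = 7920 × 43.008×10⁻⁶ m² × 1.3289 m = 0.45266 kg
f_n = ½√(k/m) = 0.5·√(27278/0.45266) = 0.5·√(60262) = 122.74 Hz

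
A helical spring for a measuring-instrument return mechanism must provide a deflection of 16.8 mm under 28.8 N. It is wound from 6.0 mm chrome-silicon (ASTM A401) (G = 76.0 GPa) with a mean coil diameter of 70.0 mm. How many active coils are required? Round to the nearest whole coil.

21

Required rate k = F/δ = 28.8/16.8 = 1.7143 N/mm
N_a = Gd⁴/(8D³k) = (76.0×10³ × 6.0⁴)/(8 × 70.0³ × 1.7143)
    = 9.8496e+07 / 4.704e+06 = 20.94 → 21 coils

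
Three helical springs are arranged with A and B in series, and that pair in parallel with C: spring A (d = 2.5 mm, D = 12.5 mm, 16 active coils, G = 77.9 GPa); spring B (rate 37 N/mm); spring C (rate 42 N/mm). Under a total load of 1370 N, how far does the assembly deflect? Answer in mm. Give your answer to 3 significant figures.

k_A = Gd⁴/(8D³N_a) = (77.9×10³)(2.5⁴)/(8·12.5³·16) = 12.172 N/mm
Springs A,B series: k_AB = 1/(1/12.172+1/37) = 9.1589 N/mm; parallel with C: k_eq = 9.1589+42 = 51.159 N/mm
δ = F/k_eq = 1370/51.159 = 26.779 mm

26.8 mm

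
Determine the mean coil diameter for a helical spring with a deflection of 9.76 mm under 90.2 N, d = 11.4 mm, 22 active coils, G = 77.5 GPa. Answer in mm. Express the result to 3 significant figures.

Required rate k = F/δ = 90.2/9.76 = 9.2418 N/mm
D = (Gd⁴/(8N_a·k))^(1/3) = (77.5×10³·11.4⁴/(8·22·9.2418))^(1/3)
  = (804733)^(1/3) = 93.0145 mm

93.0 mm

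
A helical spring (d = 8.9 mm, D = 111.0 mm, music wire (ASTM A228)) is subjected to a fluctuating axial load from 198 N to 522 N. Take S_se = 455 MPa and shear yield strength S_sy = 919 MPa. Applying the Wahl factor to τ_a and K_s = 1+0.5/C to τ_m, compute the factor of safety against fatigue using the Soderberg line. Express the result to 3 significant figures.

3.10

C = D/d = 111.0/8.9 = 12.4719; K_W = (4C−1)/(4C−4)+0.615/C = 1.1147; K_s = 1+0.5/C = 1.0401
F_a = (F_max−F_min)/2 = 162 N; F_m = (F_max+F_min)/2 = 360 N
τ_a = K_W·8F_aD/(πd³) = 1.1147 × 64.954 = 72.404 MPa
τ_m = K_s·8F_mD/(πd³) = 1.0401 × 144.34 = 150.13 MPa
Soderberg: 1/n_f = τ_a/S_se + τ_m/S_sy = 72.404/455 + 150.13/919 = 0.15913 + 0.16336 = 0.32249
n_f = 1/0.32249 = 3.101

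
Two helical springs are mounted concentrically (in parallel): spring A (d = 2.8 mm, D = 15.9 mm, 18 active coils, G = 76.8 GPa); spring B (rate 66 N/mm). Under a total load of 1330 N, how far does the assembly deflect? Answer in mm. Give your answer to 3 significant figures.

17.9 mm

k_A = Gd⁴/(8D³N_a) = (76.8×10³)(2.8⁴)/(8·15.9³·18) = 8.1553 N/mm
Parallel: k_eq = 8.1553 + 66 = 74.155 N/mm
δ = F/k_eq = 1330/74.155 = 17.935 mm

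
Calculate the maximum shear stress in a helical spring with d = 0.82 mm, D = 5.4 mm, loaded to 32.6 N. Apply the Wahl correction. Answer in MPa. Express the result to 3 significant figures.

998 MPa

Spring index C = D/d = 5.4/0.82 = 6.5854
K_W = (4C−1)/(4C−4) + 0.615/C = 25.341/22.341 + 0.0934 = 1.2277
τ₀ = 8FD/(πd³) = 8·32.6·5.4/(π·0.82³) = 1408.32/1.7322 = 813.04 MPa
τ_max = K·τ₀ = 1.2277 × 813.04 = 998.14 MPa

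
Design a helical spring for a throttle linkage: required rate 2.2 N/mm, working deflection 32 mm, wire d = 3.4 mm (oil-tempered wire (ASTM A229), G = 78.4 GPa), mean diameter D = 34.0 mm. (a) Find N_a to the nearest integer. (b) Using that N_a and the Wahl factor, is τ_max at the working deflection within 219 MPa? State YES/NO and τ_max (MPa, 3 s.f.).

N_a = Gd⁴/(8D³k) = (78.4×10³)(3.4⁴)/(8·34.0³·2.2) = 15.15 → N_a = 15
Actual rate k = Gd⁴/(8D³·15) = 2.2213 N/mm
Working load F = kδ = 2.2213·32 = 71.083 N
C = 34.0/3.4 = 10.0000; K_W = (4C−1)/(4C−4)+0.615/C = 1.1448
τ_max = K_W·8FD/(πd³) = 1.1448·156.58 = 179.26 MPa
τ_max ≤ 219 MPa → acceptable

(a) 15 coils; (b) YES, τ_max = 179 MPa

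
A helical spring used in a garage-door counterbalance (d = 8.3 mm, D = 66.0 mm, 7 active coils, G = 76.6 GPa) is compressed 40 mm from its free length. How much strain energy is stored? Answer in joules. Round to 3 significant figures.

18.1 J

k = Gd⁴/(8D³N_a) = (76.6×10³)(8.3⁴)/(8·66.0³·7) = 22.58 N/mm
U = ½kδ² = 0.5 × 22.58 × 40² = 18064 N·mm = 18.064 J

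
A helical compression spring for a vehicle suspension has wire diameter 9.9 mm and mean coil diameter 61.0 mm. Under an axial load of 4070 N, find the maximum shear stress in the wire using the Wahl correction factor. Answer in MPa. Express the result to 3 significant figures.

Spring index C = D/d = 61.0/9.9 = 6.1616
K_W = (4C−1)/(4C−4) + 0.615/C = 23.646/20.646 + 0.0998 = 1.2451
τ₀ = 8FD/(πd³) = 8·4070·61.0/(π·9.9³) = 1.98616e+06/3048.3 = 651.57 MPa
τ_max = K·τ₀ = 1.2451 × 651.57 = 811.28 MPa

811 MPa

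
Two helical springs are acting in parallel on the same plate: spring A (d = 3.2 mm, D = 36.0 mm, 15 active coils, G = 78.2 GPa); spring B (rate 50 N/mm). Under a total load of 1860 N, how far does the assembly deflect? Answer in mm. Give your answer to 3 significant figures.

36.1 mm

k_A = Gd⁴/(8D³N_a) = (78.2×10³)(3.2⁴)/(8·36.0³·15) = 1.4646 N/mm
Parallel: k_eq = 1.4646 + 50 = 51.465 N/mm
δ = F/k_eq = 1860/51.465 = 36.141 mm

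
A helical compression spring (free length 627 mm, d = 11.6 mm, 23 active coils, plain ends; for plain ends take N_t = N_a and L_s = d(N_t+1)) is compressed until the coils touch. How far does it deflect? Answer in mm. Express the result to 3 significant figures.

N_t = 23; L_s = 11.6·24 = 278.4 mm
δ_solid = L₀ − L_s = 627 − 278.4 = 348.6 mm

349 mm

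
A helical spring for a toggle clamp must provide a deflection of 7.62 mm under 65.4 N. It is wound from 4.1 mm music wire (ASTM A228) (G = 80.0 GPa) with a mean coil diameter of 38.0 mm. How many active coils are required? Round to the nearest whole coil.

6

Required rate k = F/δ = 65.4/7.62 = 8.5827 N/mm
N_a = Gd⁴/(8D³k) = (80.0×10³ × 4.1⁴)/(8 × 38.0³ × 8.5827)
    = 2.26061e+07 / 3.76759e+06 = 6 → 6 coils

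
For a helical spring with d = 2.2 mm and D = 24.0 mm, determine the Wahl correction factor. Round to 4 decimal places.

C = D/d = 24.0/2.2 = 10.9091
K_W = (4C−1)/(4C−4) + 0.615/C = 42.636/39.636 + 0.0564 = 1.1321

1.1321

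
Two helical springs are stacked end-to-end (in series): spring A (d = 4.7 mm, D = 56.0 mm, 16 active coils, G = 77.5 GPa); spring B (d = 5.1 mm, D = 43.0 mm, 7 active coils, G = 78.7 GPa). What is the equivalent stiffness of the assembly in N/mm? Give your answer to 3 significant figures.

1.47 N/mm

k_A = Gd⁴/(8D³N_a) = (77.5×10³)(4.7⁴)/(8·56.0³·16) = 1.6824 N/mm
k_B = Gd⁴/(8D³N_a) = (78.7×10³)(5.1⁴)/(8·43.0³·7) = 11.958 N/mm
Series: 1/k_eq = 1/1.6824 + 1/11.958 = 0.67803; k_eq = 1.4749 N/mm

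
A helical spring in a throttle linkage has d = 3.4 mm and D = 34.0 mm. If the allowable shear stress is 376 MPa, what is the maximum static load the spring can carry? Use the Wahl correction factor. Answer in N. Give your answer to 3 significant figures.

149 N

C = D/d = 34.0/3.4 = 10.0000
K_W = (4C−1)/(4C−4) + 0.615/C = 39.000/36.000 + 0.0615 = 1.1448
τ_max = K·8FD/(πd³) → F_max = τ_allow·πd³/(8DK)
F_max = 376·π·3.4³/(8·34.0·1.1448) = 46427/311.39 = 149.1 N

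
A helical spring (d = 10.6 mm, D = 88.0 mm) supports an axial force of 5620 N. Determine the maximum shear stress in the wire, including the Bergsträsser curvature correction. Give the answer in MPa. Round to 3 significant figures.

1230 MPa

Spring index C = D/d = 88.0/10.6 = 8.3019
K_B = (4C+2)/(4C−3) = 35.208/30.208 = 1.1655
τ₀ = 8FD/(πd³) = 8·5620·88.0/(π·10.6³) = 3.95648e+06/3741.7 = 1057.4 MPa
τ_max = K·τ₀ = 1.1655 × 1057.4 = 1232.4 MPa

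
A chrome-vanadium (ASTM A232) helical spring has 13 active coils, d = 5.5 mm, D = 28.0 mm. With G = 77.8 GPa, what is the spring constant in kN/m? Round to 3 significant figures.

31.2 kN/m

k = Gd⁴/(8D³N_a) = (77.8×10³ × 5.5⁴) / (8 × 28.0³ × 13)
  = 7.11919e+07 / 2.28301e+06 = 31.183 N/mm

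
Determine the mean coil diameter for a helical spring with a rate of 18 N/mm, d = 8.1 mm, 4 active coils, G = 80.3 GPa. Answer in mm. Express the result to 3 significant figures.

D = (Gd⁴/(8N_a·k))^(1/3) = (80.3×10³·8.1⁴/(8·4·18))^(1/3)
  = (600113)^(1/3) = 84.3486 mm

84.3 mm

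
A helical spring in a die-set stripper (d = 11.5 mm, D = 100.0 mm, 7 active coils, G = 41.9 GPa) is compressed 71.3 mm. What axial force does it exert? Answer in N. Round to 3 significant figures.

k = Gd⁴/(8D³N_a) = (41.9×10³)(11.5⁴)/(8·100.0³·7) = 13.086 N/mm
F = k·δ = 13.086 × 71.3 = 933.05 N

933 N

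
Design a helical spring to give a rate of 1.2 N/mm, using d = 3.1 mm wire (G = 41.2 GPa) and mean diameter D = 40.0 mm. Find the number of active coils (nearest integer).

N_a = Gd⁴/(8D³k) = (41.2×10³ × 3.1⁴)/(8 × 40.0³ × 1.2)
    = 3.80491e+06 / 614400 = 6.193 → 6 coils

6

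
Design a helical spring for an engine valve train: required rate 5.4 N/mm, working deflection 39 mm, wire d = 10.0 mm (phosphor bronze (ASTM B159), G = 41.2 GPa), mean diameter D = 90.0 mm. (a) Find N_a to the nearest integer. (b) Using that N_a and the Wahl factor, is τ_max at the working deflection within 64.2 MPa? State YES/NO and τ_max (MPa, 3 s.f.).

N_a = Gd⁴/(8D³k) = (41.2×10³)(10.0⁴)/(8·90.0³·5.4) = 13.08 → N_a = 13
Actual rate k = Gd⁴/(8D³·13) = 5.4342 N/mm
Working load F = kδ = 5.4342·39 = 211.93 N
C = 90.0/10.0 = 9.0000; K_W = (4C−1)/(4C−4)+0.615/C = 1.1621
τ_max = K_W·8FD/(πd³) = 1.1621·48.572 = 56.444 MPa
τ_max ≤ 64.2 MPa → acceptable

(a) 13 coils; (b) YES, τ_max = 56.4 MPa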